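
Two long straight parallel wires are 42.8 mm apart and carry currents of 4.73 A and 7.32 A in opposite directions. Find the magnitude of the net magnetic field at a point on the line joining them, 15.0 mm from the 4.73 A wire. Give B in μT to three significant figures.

B ≈ 116 μT

Each long wire gives B = μ₀I/(2πd). Distances are d₁ = 0.015 m and d₂ = 0.0278 m.
B₁ = 6.31×10⁻⁵ T, B₂ = 5.27×10⁻⁵ T.
Between antiparallel currents both contributions point the same way, so they add. B = B₁ + B₂ = 6.31×10⁻⁵ + 5.27×10⁻⁵ = 1.16×10⁻⁴ T.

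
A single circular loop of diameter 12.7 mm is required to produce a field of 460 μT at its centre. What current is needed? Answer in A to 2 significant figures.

At the centre of a circular loop B = μ₀I/(2R), so I = 2RB/μ₀.
With R = 0.00635 m, I = 2 × 0.00635 × 4.60×10⁻⁴ / (4π×10⁻⁷) = 4.65 A.

I ≈ 4.6 A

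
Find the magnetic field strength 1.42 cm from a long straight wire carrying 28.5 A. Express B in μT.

B ≈ 401 μT

For an infinitely long straight wire, B = μ₀I/(2πd).
B = (4π×10⁻⁷ × 28.5) / (2π × 0.0142) = 4.01×10⁻⁴ T.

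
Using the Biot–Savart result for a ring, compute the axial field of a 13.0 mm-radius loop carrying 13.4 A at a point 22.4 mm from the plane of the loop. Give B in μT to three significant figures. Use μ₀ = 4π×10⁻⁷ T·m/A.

B ≈ 81.9 μT

On the axis of a circular loop, B = μ₀IR² / [2(R²+z²)^(3/2)].
R² + z² = (0.013)² + (0.0224)² = 0.0006708 m², and (R²+z²)^(3/2) = 1.74×10⁻⁵ m³.
B = (4π×10⁻⁷ × 13.4 × 0.000169) / (2 × 1.74×10⁻⁵) = 8.19×10⁻⁵ T.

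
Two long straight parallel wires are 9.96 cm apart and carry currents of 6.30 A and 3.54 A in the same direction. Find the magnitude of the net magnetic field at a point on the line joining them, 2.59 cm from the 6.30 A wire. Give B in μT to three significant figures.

B ≈ 39.0 μT

Each long wire gives B = μ₀I/(2πd). Distances are d₁ = 0.0259 m and d₂ = 0.0737 m.
B₁ = 4.86×10⁻⁵ T, B₂ = 9.61×10⁻⁶ T.
Between parallel currents the two contributions point in opposite directions, so they subtract. B = |B₁ − B₂| = |4.86×10⁻⁵ − 9.61×10⁻⁶| = 3.90×10⁻⁵ T.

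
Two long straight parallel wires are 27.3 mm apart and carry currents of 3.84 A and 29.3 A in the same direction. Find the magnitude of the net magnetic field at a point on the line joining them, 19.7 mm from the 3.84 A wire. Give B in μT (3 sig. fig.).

Each long wire gives B = μ₀I/(2πd). Distances are d₁ = 0.0197 m and d₂ = 0.0076 m.
B₁ = 3.90×10⁻⁵ T, B₂ = 7.71×10⁻⁴ T.
Between parallel currents the two contributions point in opposite directions, so they subtract. B = |B₁ − B₂| = |3.90×10⁻⁵ − 7.71×10⁻⁴| = 7.32×10⁻⁴ T.

B ≈ 732 μT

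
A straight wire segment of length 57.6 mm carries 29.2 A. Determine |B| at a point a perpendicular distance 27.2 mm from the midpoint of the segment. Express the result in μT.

B ≈ 156 μT

For a finite straight segment, B = (μ₀I/4πd)(sinθ₁ + sinθ₂), where θ₁, θ₂ are the angles from the perpendicular to each end.
The perpendicular from the point meets the wire at its midpoint, so each end is L/2 = 0.0288 m away along the wire.
sinθ₁ = 0.0288/√(0.0288²+0.0272²) = 0.7270; sinθ₂ = 0.0288/√(0.0288²+0.0272²) = 0.7270.
B = (4π×10⁻⁷ × 29.2) / (4π × 0.0272) × (0.7270 + 0.7270) = 1.56×10⁻⁴ T.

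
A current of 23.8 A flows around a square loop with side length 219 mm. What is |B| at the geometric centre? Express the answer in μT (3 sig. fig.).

B ≈ 123 μT

Each side is a finite straight segment at perpendicular distance d = a/(2 tan(π/4)) = 0.1095 m from the centre, with end-angles ±π/4.
One side contributes B₁ = (μ₀I/4πd)·2 sin(π/4) = 3.07×10⁻⁵ T.
All 4 sides add in the same direction: B = 4 × 3.07×10⁻⁵ = 1.23×10⁻⁴ T.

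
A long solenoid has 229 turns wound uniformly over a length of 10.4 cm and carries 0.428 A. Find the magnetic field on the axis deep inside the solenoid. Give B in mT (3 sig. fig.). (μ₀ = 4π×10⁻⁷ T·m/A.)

B ≈ 1.18 mT

Inside a long solenoid, B = μ₀nI with n = 2202 turns/m.
B = 4π×10⁻⁷ × 2202 × 0.428 = 1.18×10⁻³ T.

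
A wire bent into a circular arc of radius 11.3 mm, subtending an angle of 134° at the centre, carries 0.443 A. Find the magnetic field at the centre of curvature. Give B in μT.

B ≈ 9.17 μT

The Biot–Savart field of a circular arc at its centre is B = μ₀Iφ/(4πR), with φ = 2.339 rad.
B = (4π×10⁻⁷ × 0.443 × 2.339) / (4π × 0.0113) = 9.17×10⁻⁶ T.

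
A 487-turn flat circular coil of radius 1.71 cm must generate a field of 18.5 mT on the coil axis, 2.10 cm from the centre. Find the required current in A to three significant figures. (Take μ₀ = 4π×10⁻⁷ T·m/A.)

I ≈ 4.11 A

For an N-turn coil, B = Nμ₀IR²/[2(R²+z²)^(3/2)] with R = 0.0171 m, z = 0.021 m, so I = 2B(R²+z²)^(3/2)/(Nμ₀R²) = 2 × 1.85×10⁻² × 1.99×10⁻⁵ / (487 × 4π×10⁻⁷ × 0.0002924) = 4.11 A.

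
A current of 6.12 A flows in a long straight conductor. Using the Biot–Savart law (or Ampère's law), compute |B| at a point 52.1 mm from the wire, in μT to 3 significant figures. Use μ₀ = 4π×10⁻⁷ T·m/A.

For an infinitely long straight wire, B = μ₀I/(2πd).
B = (4π×10⁻⁷ × 6.12) / (2π × 0.0521) = 2.35×10⁻⁵ T.

B ≈ 23.5 μT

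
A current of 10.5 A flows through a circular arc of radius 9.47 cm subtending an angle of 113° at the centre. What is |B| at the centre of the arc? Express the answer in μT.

B ≈ 21.9 μT

The Biot–Savart field of a circular arc at its centre is B = μ₀Iφ/(4πR), with φ = 1.972 rad.
B = (4π×10⁻⁷ × 10.5 × 1.972) / (4π × 0.0947) = 2.19×10⁻⁵ T.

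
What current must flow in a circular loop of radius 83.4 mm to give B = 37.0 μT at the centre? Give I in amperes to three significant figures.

At the centre of a circular loop B = μ₀I/(2R), so I = 2RB/μ₀.
With R = 0.0834 m, I = 2 × 0.0834 × 3.70×10⁻⁵ / (4π×10⁻⁷) = 4.91 A.

I ≈ 4.91 A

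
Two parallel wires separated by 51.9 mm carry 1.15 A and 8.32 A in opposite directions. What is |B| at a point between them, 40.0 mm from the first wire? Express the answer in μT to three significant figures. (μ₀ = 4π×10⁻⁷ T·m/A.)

Each long wire gives B = μ₀I/(2πd). Distances are d₁ = 0.04 m and d₂ = 0.0119 m.
B₁ = 5.75×10⁻⁶ T, B₂ = 1.40×10⁻⁴ T.
Between antiparallel currents both contributions point the same way, so they add. B = B₁ + B₂ = 5.75×10⁻⁶ + 1.40×10⁻⁴ = 1.46×10⁻⁴ T.

B ≈ 146 μT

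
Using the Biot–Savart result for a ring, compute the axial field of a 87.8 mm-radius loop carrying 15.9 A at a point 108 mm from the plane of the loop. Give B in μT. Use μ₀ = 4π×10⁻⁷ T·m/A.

B ≈ 28.6 μT

On the axis of a circular loop, B = μ₀IR² / [2(R²+z²)^(3/2)].
R² + z² = (0.0878)² + (0.108)² = 0.01937 m², and (R²+z²)^(3/2) = 2.70×10⁻³ m³.
B = (4π×10⁻⁷ × 15.9 × 0.007709) / (2 × 2.70×10⁻³) = 2.86×10⁻⁵ T.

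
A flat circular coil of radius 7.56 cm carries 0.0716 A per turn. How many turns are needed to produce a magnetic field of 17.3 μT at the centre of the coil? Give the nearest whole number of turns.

N = 29

For an N-turn coil, B = Nμ₀I/(2R). A single turn gives B₁ = 5.95×10⁻⁷ T with R = 0.0756 m.
N = B/B₁ = 1.73×10⁻⁵ / 5.95×10⁻⁷ = 29.07.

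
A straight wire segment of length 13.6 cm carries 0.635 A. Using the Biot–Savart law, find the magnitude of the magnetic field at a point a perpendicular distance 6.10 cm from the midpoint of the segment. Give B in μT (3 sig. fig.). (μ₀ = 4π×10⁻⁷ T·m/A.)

For a finite straight segment, B = (μ₀I/4πd)(sinθ₁ + sinθ₂), where θ₁, θ₂ are the angles from the perpendicular to each end.
The perpendicular from the point meets the wire at its midpoint, so each end is L/2 = 0.068 m away along the wire.
sinθ₁ = 0.068/√(0.068²+0.061²) = 0.7444; sinθ₂ = 0.068/√(0.068²+0.061²) = 0.7444.
B = (4π×10⁻⁷ × 0.635) / (4π × 0.061) × (0.7444 + 0.7444) = 1.55×10⁻⁶ T.

B ≈ 1.55 μT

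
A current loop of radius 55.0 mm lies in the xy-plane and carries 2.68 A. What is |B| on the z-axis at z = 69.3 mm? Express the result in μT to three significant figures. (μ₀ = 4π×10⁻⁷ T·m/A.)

On the axis of a circular loop, B = μ₀IR² / [2(R²+z²)^(3/2)].
R² + z² = (0.055)² + (0.0693)² = 0.007827 m², and (R²+z²)^(3/2) = 6.93×10⁻⁴ m³.
B = (4π×10⁻⁷ × 2.68 × 0.003025) / (2 × 6.93×10⁻⁴) = 7.36×10⁻⁶ T.

B ≈ 7.36 μT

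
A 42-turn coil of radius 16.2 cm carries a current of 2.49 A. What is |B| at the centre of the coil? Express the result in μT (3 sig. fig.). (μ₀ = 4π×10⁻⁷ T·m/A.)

B ≈ 406 μT

For an N-turn flat coil, B = Nμ₀I/(2R) with R = 0.162 m.
B = 42 × 9.66×10⁻⁶ T = 4.06×10⁻⁴ T.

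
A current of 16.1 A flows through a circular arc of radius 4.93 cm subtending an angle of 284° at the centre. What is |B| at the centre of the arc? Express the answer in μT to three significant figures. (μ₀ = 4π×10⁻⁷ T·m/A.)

The Biot–Savart field of a circular arc at its centre is B = μ₀Iφ/(4πR), with φ = 4.957 rad.
B = (4π×10⁻⁷ × 16.1 × 4.957) / (4π × 0.0493) = 1.62×10⁻⁴ T.

B ≈ 162 μT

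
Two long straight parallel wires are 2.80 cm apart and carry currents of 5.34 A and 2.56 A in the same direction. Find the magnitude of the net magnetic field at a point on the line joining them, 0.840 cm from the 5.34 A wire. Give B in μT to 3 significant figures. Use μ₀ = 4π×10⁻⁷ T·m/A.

Each long wire gives B = μ₀I/(2πd). Distances are d₁ = 0.0084 m and d₂ = 0.0196 m.
B₁ = 1.27×10⁻⁴ T, B₂ = 2.61×10⁻⁵ T.
Between parallel currents the two contributions point in opposite directions, so they subtract. B = |B₁ − B₂| = |1.27×10⁻⁴ − 2.61×10⁻⁵| = 1.01×10⁻⁴ T.

B ≈ 101 μT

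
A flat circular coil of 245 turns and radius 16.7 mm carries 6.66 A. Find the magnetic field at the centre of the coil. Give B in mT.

For an N-turn flat coil, B = Nμ₀I/(2R) with R = 0.0167 m.
B = 245 × 2.51×10⁻⁴ T = 6.14×10⁻² T.

B ≈ 61.4 mT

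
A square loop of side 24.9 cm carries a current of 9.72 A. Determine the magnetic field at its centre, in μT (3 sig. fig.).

B ≈ 44.2 μT

Each side is a finite straight segment at perpendicular distance d = a/(2 tan(π/4)) = 0.1245 m from the centre, with end-angles ±π/4.
One side contributes B₁ = (μ₀I/4πd)·2 sin(π/4) = 1.10×10⁻⁵ T.
All 4 sides add in the same direction: B = 4 × 1.10×10⁻⁵ = 4.42×10⁻⁵ T.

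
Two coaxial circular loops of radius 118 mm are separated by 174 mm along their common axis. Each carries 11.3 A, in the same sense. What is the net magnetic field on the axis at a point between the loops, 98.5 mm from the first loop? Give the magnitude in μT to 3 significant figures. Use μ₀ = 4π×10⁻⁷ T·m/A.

B ≈ 63.2 μT

Each loop contributes B = μ₀IR²/[2(R²+z²)^(3/2)] on the axis, with z measured from that loop.
Loop 1 (z = 0.0985 m): B₁ = 2.72×10⁻⁵ T. Loop 2 (z = 0.0755 m): B₂ = 3.60×10⁻⁵ T.
The fields add: B = B₁ + B₂ = 6.32×10⁻⁵ T.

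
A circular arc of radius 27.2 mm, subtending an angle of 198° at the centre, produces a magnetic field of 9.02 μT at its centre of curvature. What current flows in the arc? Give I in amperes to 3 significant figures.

For a circular arc, B = μ₀Iφ/(4πR) with φ in radians; here φ = 3.456 rad.
So I = 4πRB/(μ₀φ) = 4π × 0.0272 × 9.02×10⁻⁶ / (4π×10⁻⁷ × 3.456) = 0.710 A.

I ≈ 0.710 A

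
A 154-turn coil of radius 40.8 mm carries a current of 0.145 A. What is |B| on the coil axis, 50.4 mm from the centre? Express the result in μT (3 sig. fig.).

For an N-turn flat coil, B = Nμ₀IR²/[2(R²+z²)^(3/2)] with R = 0.0408 m, z = 0.0504 m.
B = 154 × 5.56×10⁻⁷ T = 8.57×10⁻⁵ T.

B ≈ 85.7 μT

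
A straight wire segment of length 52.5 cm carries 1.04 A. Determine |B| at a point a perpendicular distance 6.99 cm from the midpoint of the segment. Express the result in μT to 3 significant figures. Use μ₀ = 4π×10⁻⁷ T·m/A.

For a finite straight segment, B = (μ₀I/4πd)(sinθ₁ + sinθ₂), where θ₁, θ₂ are the angles from the perpendicular to each end.
The perpendicular from the point meets the wire at its midpoint, so each end is L/2 = 0.2625 m away along the wire.
sinθ₁ = 0.2625/√(0.2625²+0.0699²) = 0.9663; sinθ₂ = 0.2625/√(0.2625²+0.0699²) = 0.9663.
B = (4π×10⁻⁷ × 1.04) / (4π × 0.0699) × (0.9663 + 0.9663) = 2.88×10⁻⁶ T.

B ≈ 2.88 μT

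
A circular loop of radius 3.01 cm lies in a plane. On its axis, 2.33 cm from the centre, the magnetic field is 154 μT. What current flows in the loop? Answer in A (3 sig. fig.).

I ≈ 14.9 A

On the axis of a loop, B = μ₀IR²/[2(R²+z²)^(3/2)], so I = 2B(R²+z²)^(3/2)/(μ₀R²).
R² + z² = 0.000906 + 0.0005429 = 0.001449 m²; raised to 3/2 gives 5.52×10⁻⁵ m³.
I = 2 × 1.54×10⁻⁴ × 5.52×10⁻⁵ / (1.26×10⁻⁶ × 0.000906) = 14.9 A.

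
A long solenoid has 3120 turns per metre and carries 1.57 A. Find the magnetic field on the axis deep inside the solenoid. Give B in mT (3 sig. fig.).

B ≈ 6.16 mT

Inside a long solenoid, B = μ₀nI with n = 3120 turns/m.
B = 4π×10⁻⁷ × 3120 × 1.57 = 6.16×10⁻³ T.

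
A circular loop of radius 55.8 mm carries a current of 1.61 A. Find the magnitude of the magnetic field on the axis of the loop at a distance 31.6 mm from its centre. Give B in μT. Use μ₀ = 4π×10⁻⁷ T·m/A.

B ≈ 11.9 μT

On the axis of a circular loop, B = μ₀IR² / [2(R²+z²)^(3/2)].
R² + z² = (0.0558)² + (0.0316)² = 0.004112 m², and (R²+z²)^(3/2) = 2.64×10⁻⁴ m³.
B = (4π×10⁻⁷ × 1.61 × 0.003114) / (2 × 2.64×10⁻⁴) = 1.19×10⁻⁵ T.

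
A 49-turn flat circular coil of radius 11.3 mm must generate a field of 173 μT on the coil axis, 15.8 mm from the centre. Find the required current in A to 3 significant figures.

For an N-turn coil, B = Nμ₀IR²/[2(R²+z²)^(3/2)] with R = 0.0113 m, z = 0.0158 m, so I = 2B(R²+z²)^(3/2)/(Nμ₀R²) = 2 × 1.73×10⁻⁴ × 7.33×10⁻⁶ / (49 × 4π×10⁻⁷ × 0.0001277) = 0.323 A.

I ≈ 0.323 A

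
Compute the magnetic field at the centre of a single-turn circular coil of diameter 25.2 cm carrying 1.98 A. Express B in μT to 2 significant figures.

B ≈ 9.9 μT

At the centre of a circular loop the Biot–Savart law gives B = μ₀I/(2R) (so R = 0.126 m).
B = (4π×10⁻⁷ × 1.98) / (2 × 0.126) = 9.87×10⁻⁶ T.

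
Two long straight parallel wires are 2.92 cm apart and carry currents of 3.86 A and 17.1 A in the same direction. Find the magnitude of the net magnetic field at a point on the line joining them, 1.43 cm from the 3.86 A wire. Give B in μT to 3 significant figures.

B ≈ 176 μT

Each long wire gives B = μ₀I/(2πd). Distances are d₁ = 0.0143 m and d₂ = 0.0149 m.
B₁ = 5.40×10⁻⁵ T, B₂ = 2.30×10⁻⁴ T.
Between parallel currents the two contributions point in opposite directions, so they subtract. B = |B₁ − B₂| = |5.40×10⁻⁵ − 2.30×10⁻⁴| = 1.76×10⁻⁴ T.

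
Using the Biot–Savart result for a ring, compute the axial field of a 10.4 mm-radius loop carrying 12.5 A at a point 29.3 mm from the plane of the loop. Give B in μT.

On the axis of a circular loop, B = μ₀IR² / [2(R²+z²)^(3/2)].
R² + z² = (0.0104)² + (0.0293)² = 0.0009666 m², and (R²+z²)^(3/2) = 3.01×10⁻⁵ m³.
B = (4π×10⁻⁷ × 12.5 × 0.0001082) / (2 × 3.01×10⁻⁵) = 2.83×10⁻⁵ T.

B ≈ 28.3 μT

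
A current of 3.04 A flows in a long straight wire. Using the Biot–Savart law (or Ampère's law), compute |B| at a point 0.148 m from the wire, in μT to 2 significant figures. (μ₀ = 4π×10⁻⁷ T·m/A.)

B ≈ 4.1 μT

For an infinitely long straight wire, B = μ₀I/(2πd).
B = (4π×10⁻⁷ × 3.04) / (2π × 0.148) = 4.11×10⁻⁶ T.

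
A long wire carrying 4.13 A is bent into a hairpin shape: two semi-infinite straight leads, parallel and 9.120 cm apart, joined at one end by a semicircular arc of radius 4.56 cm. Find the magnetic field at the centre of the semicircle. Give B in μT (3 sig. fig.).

B ≈ 46.6 μT

The semicircular arc contributes B_arc = μ₀I·π/(4πR) = μ₀I/(4R) = 2.85×10⁻⁵ T.
Each semi-infinite lead is at perpendicular distance R = 0.0456 m from the centre, with the perpendicular foot at its near end, so it contributes μ₀I/(4πR); both point the same way, together 1.81×10⁻⁵ T.
Arc and leads all point the same direction: B = 2.85×10⁻⁵ + 1.81×10⁻⁵ = 4.66×10⁻⁵ T.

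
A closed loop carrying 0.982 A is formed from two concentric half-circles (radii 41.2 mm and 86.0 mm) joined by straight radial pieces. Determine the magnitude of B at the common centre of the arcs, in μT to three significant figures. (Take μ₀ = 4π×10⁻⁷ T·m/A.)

B ≈ 3.90 μT

The radial connectors point toward the centre, so dl × r̂ = 0 and they contribute nothing.
Each semicircle gives μ₀I/(4R): inner arc 7.49×10⁻⁶ T, outer arc 3.59×10⁻⁶ T.
The two arcs carry current in opposite angular senses, so their fields oppose: B = |7.49×10⁻⁶ − 3.59×10⁻⁶| = 3.90×10⁻⁶ T.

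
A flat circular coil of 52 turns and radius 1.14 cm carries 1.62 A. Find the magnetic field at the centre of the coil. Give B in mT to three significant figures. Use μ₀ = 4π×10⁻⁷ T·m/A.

For an N-turn flat coil, B = Nμ₀I/(2R) with R = 0.0114 m.
B = 52 × 8.93×10⁻⁵ T = 4.64×10⁻³ T.

B ≈ 4.64 mT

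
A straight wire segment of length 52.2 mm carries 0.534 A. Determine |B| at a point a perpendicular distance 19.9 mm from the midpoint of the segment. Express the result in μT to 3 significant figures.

B ≈ 4.27 μT

For a finite straight segment, B = (μ₀I/4πd)(sinθ₁ + sinθ₂), where θ₁, θ₂ are the angles from the perpendicular to each end.
The perpendicular from the point meets the wire at its midpoint, so each end is L/2 = 0.0261 m away along the wire.
sinθ₁ = 0.0261/√(0.0261²+0.0199²) = 0.7952; sinθ₂ = 0.0261/√(0.0261²+0.0199²) = 0.7952.
B = (4π×10⁻⁷ × 0.534) / (4π × 0.0199) × (0.7952 + 0.7952) = 4.27×10⁻⁶ T.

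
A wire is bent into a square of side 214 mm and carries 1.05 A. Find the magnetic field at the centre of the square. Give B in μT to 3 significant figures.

B ≈ 5.55 μT

Each side is a finite straight segment at perpendicular distance d = a/(2 tan(π/4)) = 0.107 m from the centre, with end-angles ±π/4.
One side contributes B₁ = (μ₀I/4πd)·2 sin(π/4) = 1.39×10⁻⁶ T.
All 4 sides add in the same direction: B = 4 × 1.39×10⁻⁶ = 5.55×10⁻⁶ T.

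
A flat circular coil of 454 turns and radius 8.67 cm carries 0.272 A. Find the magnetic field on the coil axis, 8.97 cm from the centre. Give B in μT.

For an N-turn flat coil, B = Nμ₀IR²/[2(R²+z²)^(3/2)] with R = 0.0867 m, z = 0.0897 m.
B = 454 × 6.62×10⁻⁷ T = 3.00×10⁻⁴ T.

B ≈ 300 μT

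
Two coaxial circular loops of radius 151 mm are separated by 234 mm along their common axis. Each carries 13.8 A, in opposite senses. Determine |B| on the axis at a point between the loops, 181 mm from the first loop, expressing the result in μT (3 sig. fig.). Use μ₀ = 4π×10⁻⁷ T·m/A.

Each loop contributes B = μ₀IR²/[2(R²+z²)^(3/2)] on the axis, with z measured from that loop.
Loop 1 (z = 0.181 m): B₁ = 1.51×10⁻⁵ T. Loop 2 (z = 0.053 m): B₂ = 4.82×10⁻⁵ T.
The fields oppose: B = |B₁ − B₂| = 3.31×10⁻⁵ T.

B ≈ 33.1 μT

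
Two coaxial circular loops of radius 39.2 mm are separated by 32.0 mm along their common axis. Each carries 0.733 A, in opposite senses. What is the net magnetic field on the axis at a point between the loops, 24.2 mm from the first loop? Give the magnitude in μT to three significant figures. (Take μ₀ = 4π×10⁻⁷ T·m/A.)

B ≈ 3.85 μT

Each loop contributes B = μ₀IR²/[2(R²+z²)^(3/2)] on the axis, with z measured from that loop.
Loop 1 (z = 0.0242 m): B₁ = 7.24×10⁻⁶ T. Loop 2 (z = 0.0078 m): B₂ = 1.11×10⁻⁵ T.
The fields oppose: B = |B₁ − B₂| = 3.85×10⁻⁶ T.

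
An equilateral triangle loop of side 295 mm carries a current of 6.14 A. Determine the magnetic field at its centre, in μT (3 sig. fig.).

B ≈ 37.5 μT

Each side is a finite straight segment at perpendicular distance d = a/(2 tan(π/3)) = 0.08516 m from the centre, with end-angles ±π/3.
One side contributes B₁ = (μ₀I/4πd)·2 sin(π/3) = 1.25×10⁻⁵ T.
All 3 sides add in the same direction: B = 3 × 1.25×10⁻⁵ = 3.75×10⁻⁵ T.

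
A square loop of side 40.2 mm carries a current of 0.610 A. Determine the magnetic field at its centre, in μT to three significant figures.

Each side is a finite straight segment at perpendicular distance d = a/(2 tan(π/4)) = 0.0201 m from the centre, with end-angles ±π/4.
One side contributes B₁ = (μ₀I/4πd)·2 sin(π/4) = 4.29×10⁻⁶ T.
All 4 sides add in the same direction: B = 4 × 4.29×10⁻⁶ = 1.72×10⁻⁵ T.

B ≈ 17.2 μT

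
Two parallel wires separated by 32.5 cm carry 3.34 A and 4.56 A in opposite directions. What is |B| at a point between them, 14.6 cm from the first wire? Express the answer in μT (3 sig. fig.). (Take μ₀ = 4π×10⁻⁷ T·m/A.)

B ≈ 9.67 μT

Each long wire gives B = μ₀I/(2πd). Distances are d₁ = 0.146 m and d₂ = 0.179 m.
B₁ = 4.58×10⁻⁶ T, B₂ = 5.09×10⁻⁶ T.
Between antiparallel currents both contributions point the same way, so they add. B = B₁ + B₂ = 4.58×10⁻⁶ + 5.09×10⁻⁶ = 9.67×10⁻⁶ T.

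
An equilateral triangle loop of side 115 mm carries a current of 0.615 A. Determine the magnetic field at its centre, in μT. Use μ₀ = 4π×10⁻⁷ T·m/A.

Each side is a finite straight segment at perpendicular distance d = a/(2 tan(π/3)) = 0.0332 m from the centre, with end-angles ±π/3.
One side contributes B₁ = (μ₀I/4πd)·2 sin(π/3) = 3.21×10⁻⁶ T.
All 3 sides add in the same direction: B = 3 × 3.21×10⁻⁶ = 9.63×10⁻⁶ T.

B ≈ 9.63 μT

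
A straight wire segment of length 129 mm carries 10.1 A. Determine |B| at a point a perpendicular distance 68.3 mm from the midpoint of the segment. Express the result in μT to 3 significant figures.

For a finite straight segment, B = (μ₀I/4πd)(sinθ₁ + sinθ₂), where θ₁, θ₂ are the angles from the perpendicular to each end.
The perpendicular from the point meets the wire at its midpoint, so each end is L/2 = 0.0645 m away along the wire.
sinθ₁ = 0.0645/√(0.0645²+0.0683²) = 0.6866; sinθ₂ = 0.0645/√(0.0645²+0.0683²) = 0.6866.
B = (4π×10⁻⁷ × 10.1) / (4π × 0.0683) × (0.6866 + 0.6866) = 2.03×10⁻⁵ T.

B ≈ 20.3 μT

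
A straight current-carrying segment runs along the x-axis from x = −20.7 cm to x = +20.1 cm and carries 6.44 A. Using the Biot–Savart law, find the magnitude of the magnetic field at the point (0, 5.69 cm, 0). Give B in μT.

B ≈ 21.8 μT

For a finite straight segment, B = (μ₀I/4πd)(sinθ₁ + sinθ₂), where θ₁, θ₂ are the angles from the perpendicular to each end.
The perpendicular distance is d = 0.0569 m; the end-offsets along the wire are a = 0.207 m and b = 0.201 m.
sinθ₁ = 0.207/√(0.207²+0.0569²) = 0.9642; sinθ₂ = 0.201/√(0.201²+0.0569²) = 0.9622.
B = (4π×10⁻⁷ × 6.44) / (4π × 0.0569) × (0.9642 + 0.9622) = 2.18×10⁻⁵ T.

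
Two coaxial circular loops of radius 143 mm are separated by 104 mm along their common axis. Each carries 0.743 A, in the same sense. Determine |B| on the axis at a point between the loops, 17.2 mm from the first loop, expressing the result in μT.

Each loop contributes B = μ₀IR²/[2(R²+z²)^(3/2)] on the axis, with z measured from that loop.
Loop 1 (z = 0.0172 m): B₁ = 3.20×10⁻⁶ T. Loop 2 (z = 0.0868 m): B₂ = 2.04×10⁻⁶ T.
The fields add: B = B₁ + B₂ = 5.23×10⁻⁶ T.

B ≈ 5.23 μT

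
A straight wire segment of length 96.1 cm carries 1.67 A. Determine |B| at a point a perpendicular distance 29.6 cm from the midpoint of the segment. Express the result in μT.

B ≈ 0.961 μT

For a finite straight segment, B = (μ₀I/4πd)(sinθ₁ + sinθ₂), where θ₁, θ₂ are the angles from the perpendicular to each end.
The perpendicular from the point meets the wire at its midpoint, so each end is L/2 = 0.4805 m away along the wire.
sinθ₁ = 0.4805/√(0.4805²+0.296²) = 0.8514; sinθ₂ = 0.4805/√(0.4805²+0.296²) = 0.8514.
B = (4π×10⁻⁷ × 1.67) / (4π × 0.296) × (0.8514 + 0.8514) = 9.61×10⁻⁷ T.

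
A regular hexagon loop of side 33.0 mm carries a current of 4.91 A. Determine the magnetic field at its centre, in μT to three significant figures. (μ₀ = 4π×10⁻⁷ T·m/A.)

Each side is a finite straight segment at perpendicular distance d = a/(2 tan(π/6)) = 0.02858 m from the centre, with end-angles ±π/6.
One side contributes B₁ = (μ₀I/4πd)·2 sin(π/6) = 1.72×10⁻⁵ T.
All 6 sides add in the same direction: B = 6 × 1.72×10⁻⁵ = 1.03×10⁻⁴ T.

B ≈ 103 μT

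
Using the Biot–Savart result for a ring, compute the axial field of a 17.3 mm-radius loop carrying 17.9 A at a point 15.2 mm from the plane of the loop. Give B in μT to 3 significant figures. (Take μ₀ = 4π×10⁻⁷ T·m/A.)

B ≈ 276 μT

On the axis of a circular loop, B = μ₀IR² / [2(R²+z²)^(3/2)].
R² + z² = (0.0173)² + (0.0152)² = 0.0005303 m², and (R²+z²)^(3/2) = 1.22×10⁻⁵ m³.
B = (4π×10⁻⁷ × 17.9 × 0.0002993) / (2 × 1.22×10⁻⁵) = 2.76×10⁻⁴ T.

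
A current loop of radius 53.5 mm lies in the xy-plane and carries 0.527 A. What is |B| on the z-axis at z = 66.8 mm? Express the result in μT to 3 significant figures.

On the axis of a circular loop, B = μ₀IR² / [2(R²+z²)^(3/2)].
R² + z² = (0.0535)² + (0.0668)² = 0.007324 m², and (R²+z²)^(3/2) = 6.27×10⁻⁴ m³.
B = (4π×10⁻⁷ × 0.527 × 0.002862) / (2 × 6.27×10⁻⁴) = 1.51×10⁻⁶ T.

B ≈ 1.51 μT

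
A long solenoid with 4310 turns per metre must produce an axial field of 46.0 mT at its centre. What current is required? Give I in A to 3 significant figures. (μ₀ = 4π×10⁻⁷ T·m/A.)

Inside a long solenoid B = μ₀nI with n = 4310 m⁻¹, so I = B/(μ₀n).
I = 4.60×10⁻² / (4π×10⁻⁷ × 4310) = 8.49 A.

I ≈ 8.49 A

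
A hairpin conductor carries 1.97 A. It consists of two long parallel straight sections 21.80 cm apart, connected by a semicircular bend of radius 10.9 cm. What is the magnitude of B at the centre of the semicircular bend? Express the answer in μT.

B ≈ 9.29 μT

The semicircular arc contributes B_arc = μ₀I·π/(4πR) = μ₀I/(4R) = 5.68×10⁻⁶ T.
Each semi-infinite lead is at perpendicular distance R = 0.109 m from the centre, with the perpendicular foot at its near end, so it contributes μ₀I/(4πR); both point the same way, together 3.61×10⁻⁶ T.
Arc and leads all point the same direction: B = 5.68×10⁻⁶ + 3.61×10⁻⁶ = 9.29×10⁻⁶ T.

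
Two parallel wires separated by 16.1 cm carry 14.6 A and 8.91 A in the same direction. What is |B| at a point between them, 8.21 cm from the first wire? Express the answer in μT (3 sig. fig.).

B ≈ 13.0 μT

Each long wire gives B = μ₀I/(2πd). Distances are d₁ = 0.0821 m and d₂ = 0.0789 m.
B₁ = 3.56×10⁻⁵ T, B₂ = 2.26×10⁻⁵ T.
Between parallel currents the two contributions point in opposite directions, so they subtract. B = |B₁ − B₂| = |3.56×10⁻⁵ − 2.26×10⁻⁵| = 1.30×10⁻⁵ T.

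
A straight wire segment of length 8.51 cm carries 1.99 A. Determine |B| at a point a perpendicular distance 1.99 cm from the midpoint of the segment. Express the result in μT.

B ≈ 18.1 μT

For a finite straight segment, B = (μ₀I/4πd)(sinθ₁ + sinθ₂), where θ₁, θ₂ are the angles from the perpendicular to each end.
The perpendicular from the point meets the wire at its midpoint, so each end is L/2 = 0.04255 m away along the wire.
sinθ₁ = 0.04255/√(0.04255²+0.0199²) = 0.9058; sinθ₂ = 0.04255/√(0.04255²+0.0199²) = 0.9058.
B = (4π×10⁻⁷ × 1.99) / (4π × 0.0199) × (0.9058 + 0.9058) = 1.81×10⁻⁵ T.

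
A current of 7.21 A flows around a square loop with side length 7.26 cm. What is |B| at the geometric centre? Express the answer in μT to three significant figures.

B ≈ 112 μT

Each side is a finite straight segment at perpendicular distance d = a/(2 tan(π/4)) = 0.0363 m from the centre, with end-angles ±π/4.
One side contributes B₁ = (μ₀I/4πd)·2 sin(π/4) = 2.81×10⁻⁵ T.
All 4 sides add in the same direction: B = 4 × 2.81×10⁻⁵ = 1.12×10⁻⁴ T.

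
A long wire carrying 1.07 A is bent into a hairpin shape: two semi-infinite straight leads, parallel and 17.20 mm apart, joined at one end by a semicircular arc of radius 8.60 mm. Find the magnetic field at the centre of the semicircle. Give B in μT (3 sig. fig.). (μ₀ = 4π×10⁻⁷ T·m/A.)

B ≈ 64.0 μT

The semicircular arc contributes B_arc = μ₀I·π/(4πR) = μ₀I/(4R) = 3.91×10⁻⁵ T.
Each semi-infinite lead is at perpendicular distance R = 0.0086 m from the centre, with the perpendicular foot at its near end, so it contributes μ₀I/(4πR); both point the same way, together 2.49×10⁻⁵ T.
Arc and leads all point the same direction: B = 3.91×10⁻⁵ + 2.49×10⁻⁵ = 6.40×10⁻⁵ T.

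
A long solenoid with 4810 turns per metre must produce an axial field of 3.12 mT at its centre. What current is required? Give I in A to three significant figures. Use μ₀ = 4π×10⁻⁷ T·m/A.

I ≈ 0.516 A

Inside a long solenoid B = μ₀nI with n = 4810 m⁻¹, so I = B/(μ₀n).
I = 3.12×10⁻³ / (4π×10⁻⁷ × 4810) = 0.516 A.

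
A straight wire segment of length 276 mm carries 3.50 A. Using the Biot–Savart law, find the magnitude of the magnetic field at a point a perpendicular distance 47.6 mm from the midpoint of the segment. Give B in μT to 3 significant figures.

For a finite straight segment, B = (μ₀I/4πd)(sinθ₁ + sinθ₂), where θ₁, θ₂ are the angles from the perpendicular to each end.
The perpendicular from the point meets the wire at its midpoint, so each end is L/2 = 0.138 m away along the wire.
sinθ₁ = 0.138/√(0.138²+0.0476²) = 0.9453; sinθ₂ = 0.138/√(0.138²+0.0476²) = 0.9453.
B = (4π×10⁻⁷ × 3.50) / (4π × 0.0476) × (0.9453 + 0.9453) = 1.39×10⁻⁵ T.

B ≈ 13.9 μT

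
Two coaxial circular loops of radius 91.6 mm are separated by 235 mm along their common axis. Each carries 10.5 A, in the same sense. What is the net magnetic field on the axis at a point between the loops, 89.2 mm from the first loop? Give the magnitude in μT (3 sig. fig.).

Each loop contributes B = μ₀IR²/[2(R²+z²)^(3/2)] on the axis, with z measured from that loop.
Loop 1 (z = 0.0892 m): B₁ = 2.65×10⁻⁵ T. Loop 2 (z = 0.1458 m): B₂ = 1.08×10⁻⁵ T.
The fields add: B = B₁ + B₂ = 3.73×10⁻⁵ T.

B ≈ 37.3 μT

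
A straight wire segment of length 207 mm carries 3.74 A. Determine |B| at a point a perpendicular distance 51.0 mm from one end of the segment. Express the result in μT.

B ≈ 7.12 μT

For a finite straight segment, B = (μ₀I/4πd)(sinθ₁ + sinθ₂), where θ₁, θ₂ are the angles from the perpendicular to each end.
The perpendicular foot is at one end, so the two end-offsets along the wire are 0 and L = 0.207 m.
sinθ₁ = 0/√(0²+0.051²) = 0.0000; sinθ₂ = 0.207/√(0.207²+0.051²) = 0.9710.
B = (4π×10⁻⁷ × 3.74) / (4π × 0.051) × (0.0000 + 0.9710) = 7.12×10⁻⁶ T.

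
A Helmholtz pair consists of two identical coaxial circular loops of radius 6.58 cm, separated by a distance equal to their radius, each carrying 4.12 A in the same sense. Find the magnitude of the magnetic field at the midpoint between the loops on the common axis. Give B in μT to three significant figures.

B ≈ 56.3 μT

Each loop contributes B = μ₀IR²/[2(R²+z²)^(3/2)] on the axis, with z measured from that loop.
Loop 1 (z = 0.0329 m): B₁ = 2.82×10⁻⁵ T. Loop 2 (z = 0.0329 m): B₂ = 2.82×10⁻⁵ T.
The fields add: B = B₁ + B₂ = 5.63×10⁻⁵ T.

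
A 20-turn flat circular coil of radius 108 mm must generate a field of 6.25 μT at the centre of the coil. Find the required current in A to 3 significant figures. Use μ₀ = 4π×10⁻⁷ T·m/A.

For an N-turn coil, B = Nμ₀I/(2R) with R = 0.108 m, so I = 2RB/(Nμ₀) = 2 × 0.108 × 6.25×10⁻⁶ / (20 × 4π×10⁻⁷) = 5.37×10⁻² A.

I ≈ 0.0537 A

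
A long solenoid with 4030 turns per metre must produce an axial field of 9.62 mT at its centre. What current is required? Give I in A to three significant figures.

I ≈ 1.90 A

Inside a long solenoid B = μ₀nI with n = 4030 m⁻¹, so I = B/(μ₀n).
I = 9.62×10⁻³ / (4π×10⁻⁷ × 4030) = 1.90 A.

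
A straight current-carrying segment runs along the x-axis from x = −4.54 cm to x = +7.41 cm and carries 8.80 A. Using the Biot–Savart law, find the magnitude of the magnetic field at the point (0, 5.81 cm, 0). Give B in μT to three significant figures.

For a finite straight segment, B = (μ₀I/4πd)(sinθ₁ + sinθ₂), where θ₁, θ₂ are the angles from the perpendicular to each end.
The perpendicular distance is d = 0.0581 m; the end-offsets along the wire are a = 0.0454 m and b = 0.0741 m.
sinθ₁ = 0.0454/√(0.0454²+0.0581²) = 0.6157; sinθ₂ = 0.0741/√(0.0741²+0.0581²) = 0.7869.
B = (4π×10⁻⁷ × 8.80) / (4π × 0.0581) × (0.6157 + 0.7869) = 2.12×10⁻⁵ T.

B ≈ 21.2 μT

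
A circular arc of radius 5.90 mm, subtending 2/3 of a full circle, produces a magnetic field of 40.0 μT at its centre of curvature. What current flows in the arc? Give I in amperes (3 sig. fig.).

For a circular arc, B = μ₀Iφ/(4πR) with φ in radians; here φ = 4.189 rad.
So I = 4πRB/(μ₀φ) = 4π × 0.0059 × 4.00×10⁻⁵ / (4π×10⁻⁷ × 4.189) = 0.563 A.

I ≈ 0.563 A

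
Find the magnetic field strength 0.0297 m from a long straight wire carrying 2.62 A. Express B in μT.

For an infinitely long straight wire, B = μ₀I/(2πd).
B = (4π×10⁻⁷ × 2.62) / (2π × 0.0297) = 1.76×10⁻⁵ T.

B ≈ 17.6 μT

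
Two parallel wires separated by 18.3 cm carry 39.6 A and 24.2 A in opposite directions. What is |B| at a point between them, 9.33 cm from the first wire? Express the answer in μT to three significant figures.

B ≈ 139 μT

Each long wire gives B = μ₀I/(2πd). Distances are d₁ = 0.0933 m and d₂ = 0.0897 m.
B₁ = 8.49×10⁻⁵ T, B₂ = 5.40×10⁻⁵ T.
Between antiparallel currents both contributions point the same way, so they add. B = B₁ + B₂ = 8.49×10⁻⁵ + 5.40×10⁻⁵ = 1.39×10⁻⁴ T.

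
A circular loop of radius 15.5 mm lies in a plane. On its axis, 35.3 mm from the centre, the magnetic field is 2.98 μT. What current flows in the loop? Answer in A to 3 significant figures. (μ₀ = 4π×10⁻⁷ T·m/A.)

I ≈ 1.13 A

On the axis of a loop, B = μ₀IR²/[2(R²+z²)^(3/2)], so I = 2B(R²+z²)^(3/2)/(μ₀R²).
R² + z² = 0.0002402 + 0.001246 = 0.001486 m²; raised to 3/2 gives 5.73×10⁻⁵ m³.
I = 2 × 2.98×10⁻⁶ × 5.73×10⁻⁵ / (1.26×10⁻⁶ × 0.0002402) = 1.13 A.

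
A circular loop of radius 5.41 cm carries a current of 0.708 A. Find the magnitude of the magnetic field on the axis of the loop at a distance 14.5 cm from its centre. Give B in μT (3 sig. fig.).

On the axis of a circular loop, B = μ₀IR² / [2(R²+z²)^(3/2)].
R² + z² = (0.0541)² + (0.145)² = 0.02395 m², and (R²+z²)^(3/2) = 3.71×10⁻³ m³.
B = (4π×10⁻⁷ × 0.708 × 0.002927) / (2 × 3.71×10⁻³) = 3.51×10⁻⁷ T.

B ≈ 0.351 μT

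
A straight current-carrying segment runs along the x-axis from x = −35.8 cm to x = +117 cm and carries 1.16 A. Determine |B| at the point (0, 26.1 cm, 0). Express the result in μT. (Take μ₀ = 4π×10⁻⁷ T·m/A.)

For a finite straight segment, B = (μ₀I/4πd)(sinθ₁ + sinθ₂), where θ₁, θ₂ are the angles from the perpendicular to each end.
The perpendicular distance is d = 0.261 m; the end-offsets along the wire are a = 0.358 m and b = 1.17 m.
sinθ₁ = 0.358/√(0.358²+0.261²) = 0.8081; sinθ₂ = 1.17/√(1.17²+0.261²) = 0.9760.
B = (4π×10⁻⁷ × 1.16) / (4π × 0.261) × (0.8081 + 0.9760) = 7.93×10⁻⁷ T.

B ≈ 0.793 μT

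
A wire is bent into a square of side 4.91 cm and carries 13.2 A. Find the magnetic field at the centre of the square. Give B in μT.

Each side is a finite straight segment at perpendicular distance d = a/(2 tan(π/4)) = 0.02455 m from the centre, with end-angles ±π/4.
One side contributes B₁ = (μ₀I/4πd)·2 sin(π/4) = 7.60×10⁻⁵ T.
All 4 sides add in the same direction: B = 4 × 7.60×10⁻⁵ = 3.04×10⁻⁴ T.

B ≈ 304 μT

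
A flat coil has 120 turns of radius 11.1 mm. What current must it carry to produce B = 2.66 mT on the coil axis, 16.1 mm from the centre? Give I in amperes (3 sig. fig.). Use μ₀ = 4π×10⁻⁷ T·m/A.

For an N-turn coil, B = Nμ₀IR²/[2(R²+z²)^(3/2)] with R = 0.0111 m, z = 0.0161 m, so I = 2B(R²+z²)^(3/2)/(Nμ₀R²) = 2 × 2.66×10⁻³ × 7.48×10⁻⁶ / (120 × 4π×10⁻⁷ × 0.0001232) = 2.14 A.

I ≈ 2.14 A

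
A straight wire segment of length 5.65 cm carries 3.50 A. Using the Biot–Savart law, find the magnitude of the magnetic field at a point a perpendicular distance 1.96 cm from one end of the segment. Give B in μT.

B ≈ 16.9 μT

For a finite straight segment, B = (μ₀I/4πd)(sinθ₁ + sinθ₂), where θ₁, θ₂ are the angles from the perpendicular to each end.
The perpendicular foot is at one end, so the two end-offsets along the wire are 0 and L = 0.0565 m.
sinθ₁ = 0/√(0²+0.0196²) = 0.0000; sinθ₂ = 0.0565/√(0.0565²+0.0196²) = 0.9448.
B = (4π×10⁻⁷ × 3.50) / (4π × 0.0196) × (0.0000 + 0.9448) = 1.69×10⁻⁵ T.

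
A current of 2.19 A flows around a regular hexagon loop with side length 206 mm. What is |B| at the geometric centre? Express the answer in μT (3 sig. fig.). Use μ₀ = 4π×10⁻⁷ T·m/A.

Each side is a finite straight segment at perpendicular distance d = a/(2 tan(π/6)) = 0.1784 m from the centre, with end-angles ±π/6.
One side contributes B₁ = (μ₀I/4πd)·2 sin(π/6) = 1.23×10⁻⁶ T.
All 6 sides add in the same direction: B = 6 × 1.23×10⁻⁶ = 7.37×10⁻⁶ T.

B ≈ 7.37 μT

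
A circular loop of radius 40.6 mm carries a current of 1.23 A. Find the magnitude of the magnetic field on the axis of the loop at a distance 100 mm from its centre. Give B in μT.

B ≈ 1.01 μT

On the axis of a circular loop, B = μ₀IR² / [2(R²+z²)^(3/2)].
R² + z² = (0.0406)² + (0.1)² = 0.01165 m², and (R²+z²)^(3/2) = 1.26×10⁻³ m³.
B = (4π×10⁻⁷ × 1.23 × 0.001648) / (2 × 1.26×10⁻³) = 1.01×10⁻⁶ T.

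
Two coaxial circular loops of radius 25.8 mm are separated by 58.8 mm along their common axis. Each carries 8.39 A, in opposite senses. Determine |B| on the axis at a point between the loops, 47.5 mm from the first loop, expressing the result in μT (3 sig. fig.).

Each loop contributes B = μ₀IR²/[2(R²+z²)^(3/2)] on the axis, with z measured from that loop.
Loop 1 (z = 0.0475 m): B₁ = 2.22×10⁻⁵ T. Loop 2 (z = 0.0113 m): B₂ = 1.57×10⁻⁴ T.
The fields oppose: B = |B₁ − B₂| = 1.35×10⁻⁴ T.

B ≈ 135 μT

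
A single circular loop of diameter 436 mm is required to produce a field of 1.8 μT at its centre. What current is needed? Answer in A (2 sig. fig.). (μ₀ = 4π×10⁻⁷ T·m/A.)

At the centre of a circular loop B = μ₀I/(2R), so I = 2RB/μ₀.
With R = 0.218 m, I = 2 × 0.218 × 1.80×10⁻⁶ / (4π×10⁻⁷) = 0.625 A.

I ≈ 0.62 A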